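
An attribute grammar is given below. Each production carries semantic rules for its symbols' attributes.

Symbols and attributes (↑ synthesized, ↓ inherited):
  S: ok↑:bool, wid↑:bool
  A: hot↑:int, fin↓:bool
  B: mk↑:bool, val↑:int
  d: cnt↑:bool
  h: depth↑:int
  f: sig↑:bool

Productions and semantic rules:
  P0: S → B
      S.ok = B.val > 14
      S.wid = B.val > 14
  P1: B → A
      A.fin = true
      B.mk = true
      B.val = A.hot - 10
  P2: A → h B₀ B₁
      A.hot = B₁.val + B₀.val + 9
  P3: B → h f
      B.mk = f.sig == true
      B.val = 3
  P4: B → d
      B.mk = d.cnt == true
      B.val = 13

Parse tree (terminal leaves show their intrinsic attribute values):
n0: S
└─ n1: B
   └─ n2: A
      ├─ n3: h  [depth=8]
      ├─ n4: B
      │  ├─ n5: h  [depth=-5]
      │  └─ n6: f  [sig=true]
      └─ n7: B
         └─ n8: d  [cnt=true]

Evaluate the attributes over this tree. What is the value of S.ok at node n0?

1. n2.fin = true  [true]
2. n3.depth = 8  [terminal]
3. n5.depth = -5  [terminal]
4. n6.sig = true  [terminal]
5. n4.mk = true  [f.sig == true]
6. n4.val = 3  [3]
7. n8.cnt = true  [terminal]
8. n7.mk = true  [d.cnt == true]
9. n7.val = 13  [13]
10. n2.hot = 25  [B₁.val + B₀.val + 9]
11. n1.mk = true  [true]
12. n1.val = 15  [A.hot - 10]
13. n0.ok = true  [B.val > 14]
14. n0.wid = true  [B.val > 14]

true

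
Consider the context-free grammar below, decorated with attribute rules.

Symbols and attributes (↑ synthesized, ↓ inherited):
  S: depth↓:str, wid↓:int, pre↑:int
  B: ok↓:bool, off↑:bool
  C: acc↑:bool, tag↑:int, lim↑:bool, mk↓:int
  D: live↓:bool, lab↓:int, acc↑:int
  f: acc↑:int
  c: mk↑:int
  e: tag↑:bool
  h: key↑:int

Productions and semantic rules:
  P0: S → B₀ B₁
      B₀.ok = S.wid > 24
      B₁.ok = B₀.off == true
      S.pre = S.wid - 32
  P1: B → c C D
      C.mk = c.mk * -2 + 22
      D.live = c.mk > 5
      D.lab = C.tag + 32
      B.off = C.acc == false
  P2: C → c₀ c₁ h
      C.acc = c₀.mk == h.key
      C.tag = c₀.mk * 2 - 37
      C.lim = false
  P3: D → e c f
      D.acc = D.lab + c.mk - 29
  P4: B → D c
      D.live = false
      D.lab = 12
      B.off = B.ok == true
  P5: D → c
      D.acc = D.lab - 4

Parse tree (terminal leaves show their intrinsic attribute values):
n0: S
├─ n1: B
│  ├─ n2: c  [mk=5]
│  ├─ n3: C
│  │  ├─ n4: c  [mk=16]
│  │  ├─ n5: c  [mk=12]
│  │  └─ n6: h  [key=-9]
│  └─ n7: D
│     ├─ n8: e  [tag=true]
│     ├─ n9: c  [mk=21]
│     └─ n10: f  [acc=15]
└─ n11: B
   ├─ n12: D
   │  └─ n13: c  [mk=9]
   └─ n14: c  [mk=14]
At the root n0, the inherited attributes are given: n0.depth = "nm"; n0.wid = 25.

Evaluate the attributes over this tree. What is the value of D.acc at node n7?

1. n0.depth = "nm"  [given at root]
2. n0.wid = 25  [given at root]
3. n1.ok = true  [S.wid > 24]
4. n2.mk = 5  [terminal]
5. n3.mk = 12  [c.mk * -2 + 22]
6. n4.mk = 16  [terminal]
7. n5.mk = 12  [terminal]
8. n6.key = -9  [terminal]
9. n3.acc = false  [c₀.mk == h.key]
10. n3.tag = -5  [c₀.mk * 2 - 37]
11. n3.lim = false  [false]
12. n7.live = false  [c.mk > 5]
13. n7.lab = 27  [C.tag + 32]
14. n8.tag = true  [terminal]
15. n9.mk = 21  [terminal]
16. n10.acc = 15  [terminal]
17. n7.acc = 19  [D.lab + c.mk - 29]
18. n1.off = true  [C.acc == false]
19. n11.ok = true  [B₀.off == true]
20. n12.live = false  [false]
21. n12.lab = 12  [12]
22. n13.mk = 9  [terminal]
23. n12.acc = 8  [D.lab - 4]
24. n14.mk = 14  [terminal]
25. n11.off = true  [B.ok == true]
26. n0.pre = -7  [S.wid - 32]

19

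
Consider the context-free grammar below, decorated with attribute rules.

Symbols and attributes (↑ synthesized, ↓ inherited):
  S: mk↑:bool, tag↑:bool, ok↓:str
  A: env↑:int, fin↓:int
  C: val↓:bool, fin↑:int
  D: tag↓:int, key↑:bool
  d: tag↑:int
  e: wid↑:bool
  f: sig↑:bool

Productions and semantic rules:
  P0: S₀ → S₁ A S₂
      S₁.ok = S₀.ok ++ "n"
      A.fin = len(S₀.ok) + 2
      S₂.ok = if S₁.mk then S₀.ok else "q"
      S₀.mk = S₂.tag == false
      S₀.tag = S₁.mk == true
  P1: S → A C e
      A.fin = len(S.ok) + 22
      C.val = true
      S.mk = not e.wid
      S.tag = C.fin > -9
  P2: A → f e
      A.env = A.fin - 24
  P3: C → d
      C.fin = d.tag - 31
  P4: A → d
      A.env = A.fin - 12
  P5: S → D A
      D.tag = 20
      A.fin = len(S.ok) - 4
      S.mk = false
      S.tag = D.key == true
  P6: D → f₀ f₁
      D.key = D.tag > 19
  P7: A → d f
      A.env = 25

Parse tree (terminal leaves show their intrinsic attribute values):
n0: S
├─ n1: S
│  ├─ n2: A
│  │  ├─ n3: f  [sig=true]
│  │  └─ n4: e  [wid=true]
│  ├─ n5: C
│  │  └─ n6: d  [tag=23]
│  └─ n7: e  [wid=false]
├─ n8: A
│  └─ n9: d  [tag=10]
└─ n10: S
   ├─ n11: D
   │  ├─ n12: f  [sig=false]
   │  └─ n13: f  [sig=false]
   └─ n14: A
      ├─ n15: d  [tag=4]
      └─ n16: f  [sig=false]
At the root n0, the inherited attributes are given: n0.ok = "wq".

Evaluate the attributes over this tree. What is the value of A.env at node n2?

1. n0.ok = "wq"  [given at root]
2. n1.ok = "wqn"  [S₀.ok ++ "n"]
3. n2.fin = 25  [len(S.ok) + 22]
4. n3.sig = true  [terminal]
5. n4.wid = true  [terminal]
6. n2.env = 1  [A.fin - 24]
7. n5.val = true  [true]
8. n6.tag = 23  [terminal]
9. n5.fin = -8  [d.tag - 31]
10. n7.wid = false  [terminal]
11. n1.mk = true  [not e.wid]
12. n1.tag = true  [C.fin > -9]
13. n8.fin = 4  [len(S₀.ok) + 2]
14. n9.tag = 10  [terminal]
15. n8.env = -8  [A.fin - 12]
16. n10.ok = "wq"  [if S₁.mk then S₀.ok else "q"]
17. n11.tag = 20  [20]
18. n12.sig = false  [terminal]
19. n13.sig = false  [terminal]
20. n11.key = true  [D.tag > 19]
21. n14.fin = -2  [len(S.ok) - 4]
22. n15.tag = 4  [terminal]
23. n16.sig = false  [terminal]
24. n14.env = 25  [25]
25. n10.mk = false  [false]
26. n10.tag = true  [D.key == true]
27. n0.mk = false  [S₂.tag == false]
28. n0.tag = true  [S₁.mk == true]

1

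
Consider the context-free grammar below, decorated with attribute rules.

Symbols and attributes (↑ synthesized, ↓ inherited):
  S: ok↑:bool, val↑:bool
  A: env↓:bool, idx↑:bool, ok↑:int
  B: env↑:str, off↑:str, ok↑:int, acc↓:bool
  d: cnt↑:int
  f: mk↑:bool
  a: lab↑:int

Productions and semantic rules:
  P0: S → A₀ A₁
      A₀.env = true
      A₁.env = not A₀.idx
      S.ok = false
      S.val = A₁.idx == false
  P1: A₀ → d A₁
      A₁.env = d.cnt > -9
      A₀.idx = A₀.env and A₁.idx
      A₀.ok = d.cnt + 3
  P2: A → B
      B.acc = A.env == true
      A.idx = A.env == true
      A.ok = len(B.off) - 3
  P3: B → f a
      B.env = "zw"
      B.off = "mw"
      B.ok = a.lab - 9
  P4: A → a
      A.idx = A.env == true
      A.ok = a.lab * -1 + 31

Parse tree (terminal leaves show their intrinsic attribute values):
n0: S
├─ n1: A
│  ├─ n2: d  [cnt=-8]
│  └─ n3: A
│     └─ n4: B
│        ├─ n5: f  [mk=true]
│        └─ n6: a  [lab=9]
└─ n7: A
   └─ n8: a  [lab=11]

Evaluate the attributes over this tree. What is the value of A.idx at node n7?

1. n1.env = true  [true]
2. n2.cnt = -8  [terminal]
3. n3.env = true  [d.cnt > -9]
4. n4.acc = true  [A.env == true]
5. n5.mk = true  [terminal]
6. n6.lab = 9  [terminal]
7. n4.env = "zw"  ["zw"]
8. n4.off = "mw"  ["mw"]
9. n4.ok = 0  [a.lab - 9]
10. n3.idx = true  [A.env == true]
11. n3.ok = -1  [len(B.off) - 3]
12. n1.idx = true  [A₀.env and A₁.idx]
13. n1.ok = -5  [d.cnt + 3]
14. n7.env = false  [not A₀.idx]
15. n8.lab = 11  [terminal]
16. n7.idx = false  [A.env == true]
17. n7.ok = 20  [a.lab * -1 + 31]
18. n0.ok = false  [false]
19. n0.val = true  [A₁.idx == false]

false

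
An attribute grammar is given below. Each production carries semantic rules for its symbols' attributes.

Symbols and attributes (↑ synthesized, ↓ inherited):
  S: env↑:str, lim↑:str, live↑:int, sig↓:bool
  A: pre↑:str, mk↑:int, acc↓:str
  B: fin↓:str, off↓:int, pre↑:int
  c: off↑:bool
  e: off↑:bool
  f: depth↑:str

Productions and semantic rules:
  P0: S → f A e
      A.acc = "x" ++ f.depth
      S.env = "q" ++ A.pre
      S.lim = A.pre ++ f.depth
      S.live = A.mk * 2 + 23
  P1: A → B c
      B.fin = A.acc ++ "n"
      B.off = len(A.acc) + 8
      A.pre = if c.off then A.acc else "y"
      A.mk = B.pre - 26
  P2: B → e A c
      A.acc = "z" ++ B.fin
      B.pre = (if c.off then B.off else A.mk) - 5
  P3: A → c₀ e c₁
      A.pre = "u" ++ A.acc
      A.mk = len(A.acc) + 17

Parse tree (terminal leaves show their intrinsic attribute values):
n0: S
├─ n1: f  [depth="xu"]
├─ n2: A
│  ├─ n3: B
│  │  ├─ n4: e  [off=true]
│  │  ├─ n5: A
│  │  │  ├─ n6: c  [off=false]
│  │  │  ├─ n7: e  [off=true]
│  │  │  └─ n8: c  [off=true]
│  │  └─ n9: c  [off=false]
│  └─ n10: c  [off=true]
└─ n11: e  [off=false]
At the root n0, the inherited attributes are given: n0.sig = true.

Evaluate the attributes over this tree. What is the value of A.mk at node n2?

-9

1. n0.sig = true  [given at root]
2. n1.depth = "xu"  [terminal]
3. n2.acc = "xxu"  ["x" ++ f.depth]
4. n3.fin = "xxun"  [A.acc ++ "n"]
5. n3.off = 11  [len(A.acc) + 8]
6. n4.off = true  [terminal]
7. n5.acc = "zxxun"  ["z" ++ B.fin]
8. n6.off = false  [terminal]
9. n7.off = true  [terminal]
10. n8.off = true  [terminal]
11. n5.pre = "uzxxun"  ["u" ++ A.acc]
12. n5.mk = 22  [len(A.acc) + 17]
13. n9.off = false  [terminal]
14. n3.pre = 17  [(if c.off then B.off else A.mk) - 5]
15. n10.off = true  [terminal]
16. n2.pre = "xxu"  [if c.off then A.acc else "y"]
17. n2.mk = -9  [B.pre - 26]
18. n11.off = false  [terminal]
19. n0.env = "qxxu"  ["q" ++ A.pre]
20. n0.lim = "xxuxu"  [A.pre ++ f.depth]
21. n0.live = 5  [A.mk * 2 + 23]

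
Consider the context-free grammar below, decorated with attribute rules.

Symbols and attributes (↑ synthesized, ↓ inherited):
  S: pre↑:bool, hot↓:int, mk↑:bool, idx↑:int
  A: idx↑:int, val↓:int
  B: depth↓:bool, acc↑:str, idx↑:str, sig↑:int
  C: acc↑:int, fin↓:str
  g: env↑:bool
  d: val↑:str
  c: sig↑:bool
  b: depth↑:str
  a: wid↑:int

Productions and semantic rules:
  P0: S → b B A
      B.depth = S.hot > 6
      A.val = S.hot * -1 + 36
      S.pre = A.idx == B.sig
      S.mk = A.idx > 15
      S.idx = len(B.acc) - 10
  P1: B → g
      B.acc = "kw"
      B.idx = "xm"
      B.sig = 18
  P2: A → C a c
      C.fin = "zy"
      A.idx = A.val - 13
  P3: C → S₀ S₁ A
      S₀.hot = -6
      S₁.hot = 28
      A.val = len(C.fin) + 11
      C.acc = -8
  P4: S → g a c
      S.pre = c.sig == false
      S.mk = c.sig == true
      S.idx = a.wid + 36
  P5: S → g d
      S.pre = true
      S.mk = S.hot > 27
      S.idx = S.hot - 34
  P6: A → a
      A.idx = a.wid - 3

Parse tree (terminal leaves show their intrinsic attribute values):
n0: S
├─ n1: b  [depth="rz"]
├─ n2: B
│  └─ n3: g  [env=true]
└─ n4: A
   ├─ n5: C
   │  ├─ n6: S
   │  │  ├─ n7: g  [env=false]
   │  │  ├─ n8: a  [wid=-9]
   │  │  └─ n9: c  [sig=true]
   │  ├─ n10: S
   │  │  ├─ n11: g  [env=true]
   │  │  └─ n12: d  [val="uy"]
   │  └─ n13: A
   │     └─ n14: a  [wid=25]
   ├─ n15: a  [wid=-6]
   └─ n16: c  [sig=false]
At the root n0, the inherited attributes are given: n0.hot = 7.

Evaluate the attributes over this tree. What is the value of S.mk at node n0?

1. n0.hot = 7  [given at root]
2. n1.depth = "rz"  [terminal]
3. n2.depth = true  [S.hot > 6]
4. n3.env = true  [terminal]
5. n2.acc = "kw"  ["kw"]
6. n2.idx = "xm"  ["xm"]
7. n2.sig = 18  [18]
8. n4.val = 29  [S.hot * -1 + 36]
9. n5.fin = "zy"  ["zy"]
10. n6.hot = -6  [-6]
11. n7.env = false  [terminal]
12. n8.wid = -9  [terminal]
13. n9.sig = true  [terminal]
14. n6.pre = false  [c.sig == false]
15. n6.mk = true  [c.sig == true]
16. n6.idx = 27  [a.wid + 36]
17. n10.hot = 28  [28]
18. n11.env = true  [terminal]
19. n12.val = "uy"  [terminal]
20. n10.pre = true  [true]
21. n10.mk = true  [S.hot > 27]
22. n10.idx = -6  [S.hot - 34]
23. n13.val = 13  [len(C.fin) + 11]
24. n14.wid = 25  [terminal]
25. n13.idx = 22  [a.wid - 3]
26. n5.acc = -8  [-8]
27. n15.wid = -6  [terminal]
28. n16.sig = false  [terminal]
29. n4.idx = 16  [A.val - 13]
30. n0.pre = false  [A.idx == B.sig]
31. n0.mk = true  [A.idx > 15]
32. n0.idx = -8  [len(B.acc) - 10]

true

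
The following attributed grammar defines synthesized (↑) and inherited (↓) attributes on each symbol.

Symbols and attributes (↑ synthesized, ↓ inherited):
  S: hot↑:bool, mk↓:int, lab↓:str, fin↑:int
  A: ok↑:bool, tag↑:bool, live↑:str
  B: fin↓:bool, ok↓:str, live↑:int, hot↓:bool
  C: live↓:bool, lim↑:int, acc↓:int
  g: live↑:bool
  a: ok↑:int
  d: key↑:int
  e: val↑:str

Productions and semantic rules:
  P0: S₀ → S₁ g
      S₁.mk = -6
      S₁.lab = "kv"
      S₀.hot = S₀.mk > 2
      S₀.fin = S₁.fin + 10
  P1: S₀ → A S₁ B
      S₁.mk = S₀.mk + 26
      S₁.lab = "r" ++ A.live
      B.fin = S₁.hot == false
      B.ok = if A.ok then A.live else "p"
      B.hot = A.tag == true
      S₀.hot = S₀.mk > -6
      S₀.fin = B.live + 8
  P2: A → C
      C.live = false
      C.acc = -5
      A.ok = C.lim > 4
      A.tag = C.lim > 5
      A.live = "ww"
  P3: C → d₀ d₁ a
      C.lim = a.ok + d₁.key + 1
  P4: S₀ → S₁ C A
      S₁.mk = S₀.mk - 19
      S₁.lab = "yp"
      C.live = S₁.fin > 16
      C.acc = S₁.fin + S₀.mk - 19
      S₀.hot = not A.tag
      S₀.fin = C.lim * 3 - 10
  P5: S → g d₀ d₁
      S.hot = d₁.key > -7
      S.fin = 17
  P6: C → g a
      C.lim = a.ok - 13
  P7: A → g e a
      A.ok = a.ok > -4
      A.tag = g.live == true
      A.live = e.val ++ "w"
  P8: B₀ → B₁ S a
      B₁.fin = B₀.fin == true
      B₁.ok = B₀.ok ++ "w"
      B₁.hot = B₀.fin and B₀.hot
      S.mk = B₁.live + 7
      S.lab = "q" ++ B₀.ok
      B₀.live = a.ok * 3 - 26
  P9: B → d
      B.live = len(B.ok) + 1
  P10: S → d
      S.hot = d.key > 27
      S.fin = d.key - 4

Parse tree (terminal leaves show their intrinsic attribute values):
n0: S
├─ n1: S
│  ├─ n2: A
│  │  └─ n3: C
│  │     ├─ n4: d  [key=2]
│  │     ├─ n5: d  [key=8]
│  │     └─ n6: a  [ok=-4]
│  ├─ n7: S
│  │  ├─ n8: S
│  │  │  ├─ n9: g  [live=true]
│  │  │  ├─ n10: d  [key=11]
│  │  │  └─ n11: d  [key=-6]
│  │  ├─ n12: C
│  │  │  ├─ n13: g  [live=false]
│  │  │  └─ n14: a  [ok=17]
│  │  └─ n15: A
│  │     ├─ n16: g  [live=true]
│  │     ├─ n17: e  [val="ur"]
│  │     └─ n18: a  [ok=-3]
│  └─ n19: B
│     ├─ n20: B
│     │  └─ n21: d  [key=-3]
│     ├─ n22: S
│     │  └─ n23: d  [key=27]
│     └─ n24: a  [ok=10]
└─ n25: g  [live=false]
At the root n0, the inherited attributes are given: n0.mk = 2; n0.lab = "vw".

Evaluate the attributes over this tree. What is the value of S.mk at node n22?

11

1. n0.mk = 2  [given at root]
2. n0.lab = "vw"  [given at root]
3. n1.mk = -6  [-6]
4. n1.lab = "kv"  ["kv"]
5. n3.live = false  [false]
6. n3.acc = -5  [-5]
7. n4.key = 2  [terminal]
8. n5.key = 8  [terminal]
9. n6.ok = -4  [terminal]
10. n3.lim = 5  [a.ok + d₁.key + 1]
11. n2.ok = true  [C.lim > 4]
12. n2.tag = false  [C.lim > 5]
13. n2.live = "ww"  ["ww"]
14. n7.mk = 20  [S₀.mk + 26]
15. n7.lab = "rww"  ["r" ++ A.live]
16. n8.mk = 1  [S₀.mk - 19]
17. n8.lab = "yp"  ["yp"]
18. n9.live = true  [terminal]
19. n10.key = 11  [terminal]
20. n11.key = -6  [terminal]
21. n8.hot = true  [d₁.key > -7]
22. n8.fin = 17  [17]
23. n12.live = true  [S₁.fin > 16]
24. n12.acc = 18  [S₁.fin + S₀.mk - 19]
25. n13.live = false  [terminal]
26. n14.ok = 17  [terminal]
27. n12.lim = 4  [a.ok - 13]
28. n16.live = true  [terminal]
29. n17.val = "ur"  [terminal]
30. n18.ok = -3  [terminal]
31. n15.ok = true  [a.ok > -4]
32. n15.tag = true  [g.live == true]
33. n15.live = "urw"  [e.val ++ "w"]
34. n7.hot = false  [not A.tag]
35. n7.fin = 2  [C.lim * 3 - 10]
36. n19.fin = true  [S₁.hot == false]
37. n19.ok = "ww"  [if A.ok then A.live else "p"]
38. n19.hot = false  [A.tag == true]
39. n20.fin = true  [B₀.fin == true]
40. n20.ok = "www"  [B₀.ok ++ "w"]
41. n20.hot = false  [B₀.fin and B₀.hot]
42. n21.key = -3  [terminal]
43. n20.live = 4  [len(B.ok) + 1]
44. n22.mk = 11  [B₁.live + 7]
45. n22.lab = "qww"  ["q" ++ B₀.ok]
46. n23.key = 27  [terminal]
47. n22.hot = false  [d.key > 27]
48. n22.fin = 23  [d.key - 4]
49. n24.ok = 10  [terminal]
50. n19.live = 4  [a.ok * 3 - 26]
51. n1.hot = false  [S₀.mk > -6]
52. n1.fin = 12  [B.live + 8]
53. n25.live = false  [terminal]
54. n0.hot = false  [S₀.mk > 2]
55. n0.fin = 22  [S₁.fin + 10]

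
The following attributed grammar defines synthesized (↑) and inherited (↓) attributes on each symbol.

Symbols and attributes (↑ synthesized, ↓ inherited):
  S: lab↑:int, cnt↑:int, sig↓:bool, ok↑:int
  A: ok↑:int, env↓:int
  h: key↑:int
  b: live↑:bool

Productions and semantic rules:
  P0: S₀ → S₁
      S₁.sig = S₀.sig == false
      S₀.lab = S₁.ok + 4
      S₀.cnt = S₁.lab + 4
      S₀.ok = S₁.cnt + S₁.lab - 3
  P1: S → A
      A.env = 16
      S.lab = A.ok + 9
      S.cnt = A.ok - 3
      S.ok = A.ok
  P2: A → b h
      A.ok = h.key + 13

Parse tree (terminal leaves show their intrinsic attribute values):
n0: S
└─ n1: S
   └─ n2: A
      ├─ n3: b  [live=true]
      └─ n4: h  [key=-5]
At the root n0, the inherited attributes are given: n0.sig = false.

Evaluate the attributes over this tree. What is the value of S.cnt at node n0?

21

1. n0.sig = false  [given at root]
2. n1.sig = true  [S₀.sig == false]
3. n2.env = 16  [16]
4. n3.live = true  [terminal]
5. n4.key = -5  [terminal]
6. n2.ok = 8  [h.key + 13]
7. n1.lab = 17  [A.ok + 9]
8. n1.cnt = 5  [A.ok - 3]
9. n1.ok = 8  [A.ok]
10. n0.lab = 12  [S₁.ok + 4]
11. n0.cnt = 21  [S₁.lab + 4]
12. n0.ok = 19  [S₁.cnt + S₁.lab - 3]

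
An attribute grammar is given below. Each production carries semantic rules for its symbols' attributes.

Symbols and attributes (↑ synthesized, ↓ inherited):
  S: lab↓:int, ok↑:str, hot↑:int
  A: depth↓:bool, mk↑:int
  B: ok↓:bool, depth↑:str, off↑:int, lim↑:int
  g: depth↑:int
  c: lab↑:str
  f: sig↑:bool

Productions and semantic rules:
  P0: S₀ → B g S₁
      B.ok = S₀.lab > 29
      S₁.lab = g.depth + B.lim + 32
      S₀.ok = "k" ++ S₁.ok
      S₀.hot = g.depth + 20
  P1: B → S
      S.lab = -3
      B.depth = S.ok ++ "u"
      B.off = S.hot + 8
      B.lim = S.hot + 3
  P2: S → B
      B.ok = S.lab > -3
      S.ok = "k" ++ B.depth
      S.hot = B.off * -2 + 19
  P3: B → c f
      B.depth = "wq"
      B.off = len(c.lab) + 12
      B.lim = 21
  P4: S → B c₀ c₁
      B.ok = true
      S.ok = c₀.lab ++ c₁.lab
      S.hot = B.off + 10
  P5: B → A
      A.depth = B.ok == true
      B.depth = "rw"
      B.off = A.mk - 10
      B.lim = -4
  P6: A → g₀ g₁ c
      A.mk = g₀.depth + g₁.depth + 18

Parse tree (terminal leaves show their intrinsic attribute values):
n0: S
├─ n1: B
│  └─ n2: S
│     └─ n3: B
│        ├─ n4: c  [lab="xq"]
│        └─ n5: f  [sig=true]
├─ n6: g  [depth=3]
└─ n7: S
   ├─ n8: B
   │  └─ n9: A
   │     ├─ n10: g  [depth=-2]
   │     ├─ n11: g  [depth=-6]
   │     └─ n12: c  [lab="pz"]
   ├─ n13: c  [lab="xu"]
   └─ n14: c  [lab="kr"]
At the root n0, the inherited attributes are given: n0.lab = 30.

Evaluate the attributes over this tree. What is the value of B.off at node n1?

-1

1. n0.lab = 30  [given at root]
2. n1.ok = true  [S₀.lab > 29]
3. n2.lab = -3  [-3]
4. n3.ok = false  [S.lab > -3]
5. n4.lab = "xq"  [terminal]
6. n5.sig = true  [terminal]
7. n3.depth = "wq"  ["wq"]
8. n3.off = 14  [len(c.lab) + 12]
9. n3.lim = 21  [21]
10. n2.ok = "kwq"  ["k" ++ B.depth]
11. n2.hot = -9  [B.off * -2 + 19]
12. n1.depth = "kwqu"  [S.ok ++ "u"]
13. n1.off = -1  [S.hot + 8]
14. n1.lim = -6  [S.hot + 3]
15. n6.depth = 3  [terminal]
16. n7.lab = 29  [g.depth + B.lim + 32]
17. n8.ok = true  [true]
18. n9.depth = true  [B.ok == true]
19. n10.depth = -2  [terminal]
20. n11.depth = -6  [terminal]
21. n12.lab = "pz"  [terminal]
22. n9.mk = 10  [g₀.depth + g₁.depth + 18]
23. n8.depth = "rw"  ["rw"]
24. n8.off = 0  [A.mk - 10]
25. n8.lim = -4  [-4]
26. n13.lab = "xu"  [terminal]
27. n14.lab = "kr"  [terminal]
28. n7.ok = "xukr"  [c₀.lab ++ c₁.lab]
29. n7.hot = 10  [B.off + 10]
30. n0.ok = "kxukr"  ["k" ++ S₁.ok]
31. n0.hot = 23  [g.depth + 20]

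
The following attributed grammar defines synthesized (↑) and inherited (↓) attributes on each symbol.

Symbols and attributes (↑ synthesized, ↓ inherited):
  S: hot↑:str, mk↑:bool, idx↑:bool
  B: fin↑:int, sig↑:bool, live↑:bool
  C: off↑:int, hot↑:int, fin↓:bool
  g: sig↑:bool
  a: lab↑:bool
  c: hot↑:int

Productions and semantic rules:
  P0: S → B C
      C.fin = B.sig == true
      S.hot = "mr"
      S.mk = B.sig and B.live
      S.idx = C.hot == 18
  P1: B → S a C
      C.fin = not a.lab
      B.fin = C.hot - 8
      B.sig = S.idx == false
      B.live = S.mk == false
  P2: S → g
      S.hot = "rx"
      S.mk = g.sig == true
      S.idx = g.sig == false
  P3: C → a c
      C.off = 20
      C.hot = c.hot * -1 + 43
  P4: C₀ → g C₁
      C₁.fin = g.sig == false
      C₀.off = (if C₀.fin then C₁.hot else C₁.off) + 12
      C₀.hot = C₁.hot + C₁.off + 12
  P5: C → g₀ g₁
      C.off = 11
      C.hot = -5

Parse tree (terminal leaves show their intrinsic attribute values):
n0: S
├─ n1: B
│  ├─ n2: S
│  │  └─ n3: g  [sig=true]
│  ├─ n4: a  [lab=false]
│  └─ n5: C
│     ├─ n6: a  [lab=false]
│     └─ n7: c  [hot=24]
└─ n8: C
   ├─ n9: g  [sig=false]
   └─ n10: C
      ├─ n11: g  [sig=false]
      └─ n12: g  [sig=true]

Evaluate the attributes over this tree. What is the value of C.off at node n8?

7

1. n3.sig = true  [terminal]
2. n2.hot = "rx"  ["rx"]
3. n2.mk = true  [g.sig == true]
4. n2.idx = false  [g.sig == false]
5. n4.lab = false  [terminal]
6. n5.fin = true  [not a.lab]
7. n6.lab = false  [terminal]
8. n7.hot = 24  [terminal]
9. n5.off = 20  [20]
10. n5.hot = 19  [c.hot * -1 + 43]
11. n1.fin = 11  [C.hot - 8]
12. n1.sig = true  [S.idx == false]
13. n1.live = false  [S.mk == false]
14. n8.fin = true  [B.sig == true]
15. n9.sig = false  [terminal]
16. n10.fin = true  [g.sig == false]
17. n11.sig = false  [terminal]
18. n12.sig = true  [terminal]
19. n10.off = 11  [11]
20. n10.hot = -5  [-5]
21. n8.off = 7  [(if C₀.fin then C₁.hot else C₁.off) + 12]
22. n8.hot = 18  [C₁.hot + C₁.off + 12]
23. n0.hot = "mr"  ["mr"]
24. n0.mk = false  [B.sig and B.live]
25. n0.idx = true  [C.hot == 18]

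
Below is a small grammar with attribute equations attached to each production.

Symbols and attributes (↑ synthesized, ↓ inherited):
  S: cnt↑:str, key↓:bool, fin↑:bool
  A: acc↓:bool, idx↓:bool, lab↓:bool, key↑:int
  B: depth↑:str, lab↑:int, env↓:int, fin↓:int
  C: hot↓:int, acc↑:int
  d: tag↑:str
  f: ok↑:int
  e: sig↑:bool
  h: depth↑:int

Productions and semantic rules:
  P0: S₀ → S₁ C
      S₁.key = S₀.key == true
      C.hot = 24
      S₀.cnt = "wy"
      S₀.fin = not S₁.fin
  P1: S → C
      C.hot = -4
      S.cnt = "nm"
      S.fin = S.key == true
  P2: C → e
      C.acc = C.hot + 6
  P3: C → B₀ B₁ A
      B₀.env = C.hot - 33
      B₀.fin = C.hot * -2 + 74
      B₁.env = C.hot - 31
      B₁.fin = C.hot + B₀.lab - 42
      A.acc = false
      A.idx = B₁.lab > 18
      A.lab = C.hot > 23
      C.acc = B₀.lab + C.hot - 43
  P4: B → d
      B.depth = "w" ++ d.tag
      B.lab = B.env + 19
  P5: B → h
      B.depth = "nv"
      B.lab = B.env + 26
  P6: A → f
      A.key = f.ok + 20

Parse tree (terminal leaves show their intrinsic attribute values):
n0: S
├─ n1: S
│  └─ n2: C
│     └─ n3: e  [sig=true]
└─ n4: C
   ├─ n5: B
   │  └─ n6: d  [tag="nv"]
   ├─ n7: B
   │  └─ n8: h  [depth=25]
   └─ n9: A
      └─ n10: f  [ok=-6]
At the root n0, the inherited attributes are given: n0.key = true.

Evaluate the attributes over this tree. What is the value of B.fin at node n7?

-8

1. n0.key = true  [given at root]
2. n1.key = true  [S₀.key == true]
3. n2.hot = -4  [-4]
4. n3.sig = true  [terminal]
5. n2.acc = 2  [C.hot + 6]
6. n1.cnt = "nm"  ["nm"]
7. n1.fin = true  [S.key == true]
8. n4.hot = 24  [24]
9. n5.env = -9  [C.hot - 33]
10. n5.fin = 26  [C.hot * -2 + 74]
11. n6.tag = "nv"  [terminal]
12. n5.depth = "wnv"  ["w" ++ d.tag]
13. n5.lab = 10  [B.env + 19]
14. n7.env = -7  [C.hot - 31]
15. n7.fin = -8  [C.hot + B₀.lab - 42]
16. n8.depth = 25  [terminal]
17. n7.depth = "nv"  ["nv"]
18. n7.lab = 19  [B.env + 26]
19. n9.acc = false  [false]
20. n9.idx = true  [B₁.lab > 18]
21. n9.lab = true  [C.hot > 23]
22. n10.ok = -6  [terminal]
23. n9.key = 14  [f.ok + 20]
24. n4.acc = -9  [B₀.lab + C.hot - 43]
25. n0.cnt = "wy"  ["wy"]
26. n0.fin = false  [not S₁.fin]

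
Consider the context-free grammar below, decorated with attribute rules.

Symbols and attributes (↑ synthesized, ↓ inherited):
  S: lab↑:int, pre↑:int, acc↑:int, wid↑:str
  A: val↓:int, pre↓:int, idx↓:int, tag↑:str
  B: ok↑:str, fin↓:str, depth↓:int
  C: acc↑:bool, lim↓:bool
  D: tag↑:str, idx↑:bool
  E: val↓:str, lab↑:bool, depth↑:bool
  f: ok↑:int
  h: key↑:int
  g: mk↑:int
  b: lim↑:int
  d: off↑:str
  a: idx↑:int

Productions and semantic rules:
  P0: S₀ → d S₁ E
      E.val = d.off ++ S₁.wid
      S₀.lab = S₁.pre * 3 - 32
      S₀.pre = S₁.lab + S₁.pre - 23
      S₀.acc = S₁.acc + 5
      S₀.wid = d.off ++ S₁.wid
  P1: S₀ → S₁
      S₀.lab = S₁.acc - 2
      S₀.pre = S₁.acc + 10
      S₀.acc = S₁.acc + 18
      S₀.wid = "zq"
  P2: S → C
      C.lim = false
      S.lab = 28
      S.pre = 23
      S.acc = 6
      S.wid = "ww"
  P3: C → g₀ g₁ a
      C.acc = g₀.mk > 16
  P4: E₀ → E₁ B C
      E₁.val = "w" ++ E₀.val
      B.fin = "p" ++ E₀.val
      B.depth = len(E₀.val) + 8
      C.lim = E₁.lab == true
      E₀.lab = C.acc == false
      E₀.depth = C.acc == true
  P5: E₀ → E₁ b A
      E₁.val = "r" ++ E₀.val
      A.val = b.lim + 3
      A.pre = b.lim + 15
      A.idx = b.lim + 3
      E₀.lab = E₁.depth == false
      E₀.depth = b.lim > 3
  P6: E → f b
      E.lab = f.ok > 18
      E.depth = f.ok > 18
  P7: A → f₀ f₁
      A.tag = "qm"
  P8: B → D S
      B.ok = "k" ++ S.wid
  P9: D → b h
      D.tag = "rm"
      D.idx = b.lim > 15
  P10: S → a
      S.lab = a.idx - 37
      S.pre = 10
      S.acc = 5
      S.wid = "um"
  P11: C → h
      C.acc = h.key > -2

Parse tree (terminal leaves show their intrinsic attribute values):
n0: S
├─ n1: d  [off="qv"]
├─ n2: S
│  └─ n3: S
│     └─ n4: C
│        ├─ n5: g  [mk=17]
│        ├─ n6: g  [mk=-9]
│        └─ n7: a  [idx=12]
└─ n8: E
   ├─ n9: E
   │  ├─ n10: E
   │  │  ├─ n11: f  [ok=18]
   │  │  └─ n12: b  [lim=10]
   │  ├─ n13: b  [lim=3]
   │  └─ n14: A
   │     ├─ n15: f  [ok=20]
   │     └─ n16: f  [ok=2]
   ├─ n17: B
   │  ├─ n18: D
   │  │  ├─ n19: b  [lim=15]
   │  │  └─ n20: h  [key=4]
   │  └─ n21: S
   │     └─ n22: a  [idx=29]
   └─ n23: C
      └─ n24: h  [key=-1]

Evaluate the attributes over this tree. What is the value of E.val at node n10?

"rwqvzq"

1. n1.off = "qv"  [terminal]
2. n4.lim = false  [false]
3. n5.mk = 17  [terminal]
4. n6.mk = -9  [terminal]
5. n7.idx = 12  [terminal]
6. n4.acc = true  [g₀.mk > 16]
7. n3.lab = 28  [28]
8. n3.pre = 23  [23]
9. n3.acc = 6  [6]
10. n3.wid = "ww"  ["ww"]
11. n2.lab = 4  [S₁.acc - 2]
12. n2.pre = 16  [S₁.acc + 10]
13. n2.acc = 24  [S₁.acc + 18]
14. n2.wid = "zq"  ["zq"]
15. n8.val = "qvzq"  [d.off ++ S₁.wid]
16. n9.val = "wqvzq"  ["w" ++ E₀.val]
17. n10.val = "rwqvzq"  ["r" ++ E₀.val]
18. n11.ok = 18  [terminal]
19. n12.lim = 10  [terminal]
20. n10.lab = false  [f.ok > 18]
21. n10.depth = false  [f.ok > 18]
22. n13.lim = 3  [terminal]
23. n14.val = 6  [b.lim + 3]
24. n14.pre = 18  [b.lim + 15]
25. n14.idx = 6  [b.lim + 3]
26. n15.ok = 20  [terminal]
27. n16.ok = 2  [terminal]
28. n14.tag = "qm"  ["qm"]
29. n9.lab = true  [E₁.depth == false]
30. n9.depth = false  [b.lim > 3]
31. n17.fin = "pqvzq"  ["p" ++ E₀.val]
32. n17.depth = 12  [len(E₀.val) + 8]
33. n19.lim = 15  [terminal]
34. n20.key = 4  [terminal]
35. n18.tag = "rm"  ["rm"]
36. n18.idx = false  [b.lim > 15]
37. n22.idx = 29  [terminal]
38. n21.lab = -8  [a.idx - 37]
39. n21.pre = 10  [10]
40. n21.acc = 5  [5]
41. n21.wid = "um"  ["um"]
42. n17.ok = "kum"  ["k" ++ S.wid]
43. n23.lim = true  [E₁.lab == true]
44. n24.key = -1  [terminal]
45. n23.acc = true  [h.key > -2]
46. n8.lab = false  [C.acc == false]
47. n8.depth = true  [C.acc == true]
48. n0.lab = 16  [S₁.pre * 3 - 32]
49. n0.pre = -3  [S₁.lab + S₁.pre - 23]
50. n0.acc = 29  [S₁.acc + 5]
51. n0.wid = "qvzq"  [d.off ++ S₁.wid]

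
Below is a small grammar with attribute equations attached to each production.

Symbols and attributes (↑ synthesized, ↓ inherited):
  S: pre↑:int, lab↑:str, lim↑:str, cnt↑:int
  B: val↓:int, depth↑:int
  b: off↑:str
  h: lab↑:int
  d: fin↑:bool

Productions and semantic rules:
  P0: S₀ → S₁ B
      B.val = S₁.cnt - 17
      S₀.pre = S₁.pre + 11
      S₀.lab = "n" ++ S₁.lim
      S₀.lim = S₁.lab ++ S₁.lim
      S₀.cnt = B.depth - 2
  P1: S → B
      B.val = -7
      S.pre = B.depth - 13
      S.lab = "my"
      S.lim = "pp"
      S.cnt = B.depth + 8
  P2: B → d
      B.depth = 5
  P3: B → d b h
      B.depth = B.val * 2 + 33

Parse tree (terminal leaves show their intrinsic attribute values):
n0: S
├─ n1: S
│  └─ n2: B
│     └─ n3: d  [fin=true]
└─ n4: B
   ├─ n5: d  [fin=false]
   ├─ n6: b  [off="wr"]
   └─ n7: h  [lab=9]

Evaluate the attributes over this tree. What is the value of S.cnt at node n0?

23

1. n2.val = -7  [-7]
2. n3.fin = true  [terminal]
3. n2.depth = 5  [5]
4. n1.pre = -8  [B.depth - 13]
5. n1.lab = "my"  ["my"]
6. n1.lim = "pp"  ["pp"]
7. n1.cnt = 13  [B.depth + 8]
8. n4.val = -4  [S₁.cnt - 17]
9. n5.fin = false  [terminal]
10. n6.off = "wr"  [terminal]
11. n7.lab = 9  [terminal]
12. n4.depth = 25  [B.val * 2 + 33]
13. n0.pre = 3  [S₁.pre + 11]
14. n0.lab = "npp"  ["n" ++ S₁.lim]
15. n0.lim = "mypp"  [S₁.lab ++ S₁.lim]
16. n0.cnt = 23  [B.depth - 2]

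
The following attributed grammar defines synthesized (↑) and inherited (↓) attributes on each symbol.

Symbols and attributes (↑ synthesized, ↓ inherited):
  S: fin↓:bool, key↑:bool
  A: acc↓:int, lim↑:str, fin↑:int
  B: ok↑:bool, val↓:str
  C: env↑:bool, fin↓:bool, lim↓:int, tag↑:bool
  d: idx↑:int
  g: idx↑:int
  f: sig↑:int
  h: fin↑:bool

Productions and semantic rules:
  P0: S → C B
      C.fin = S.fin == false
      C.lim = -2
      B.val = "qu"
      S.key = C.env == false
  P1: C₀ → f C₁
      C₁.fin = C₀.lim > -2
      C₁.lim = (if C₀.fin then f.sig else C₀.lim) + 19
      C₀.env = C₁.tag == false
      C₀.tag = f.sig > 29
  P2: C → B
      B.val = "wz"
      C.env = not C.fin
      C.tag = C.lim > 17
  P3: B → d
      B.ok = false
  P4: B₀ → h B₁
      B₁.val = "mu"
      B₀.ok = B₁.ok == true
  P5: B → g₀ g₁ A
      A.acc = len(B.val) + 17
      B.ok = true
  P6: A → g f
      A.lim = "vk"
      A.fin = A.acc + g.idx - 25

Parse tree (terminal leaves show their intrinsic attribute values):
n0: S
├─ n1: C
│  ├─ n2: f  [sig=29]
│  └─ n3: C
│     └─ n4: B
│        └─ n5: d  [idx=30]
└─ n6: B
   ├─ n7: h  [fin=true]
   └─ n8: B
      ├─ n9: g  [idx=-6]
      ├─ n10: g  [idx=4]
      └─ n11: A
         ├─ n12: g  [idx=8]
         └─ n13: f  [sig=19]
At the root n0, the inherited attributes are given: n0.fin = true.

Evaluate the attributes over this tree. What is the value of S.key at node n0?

false

1. n0.fin = true  [given at root]
2. n1.fin = false  [S.fin == false]
3. n1.lim = -2  [-2]
4. n2.sig = 29  [terminal]
5. n3.fin = false  [C₀.lim > -2]
6. n3.lim = 17  [(if C₀.fin then f.sig else C₀.lim) + 19]
7. n4.val = "wz"  ["wz"]
8. n5.idx = 30  [terminal]
9. n4.ok = false  [false]
10. n3.env = true  [not C.fin]
11. n3.tag = false  [C.lim > 17]
12. n1.env = true  [C₁.tag == false]
13. n1.tag = false  [f.sig > 29]
14. n6.val = "qu"  ["qu"]
15. n7.fin = true  [terminal]
16. n8.val = "mu"  ["mu"]
17. n9.idx = -6  [terminal]
18. n10.idx = 4  [terminal]
19. n11.acc = 19  [len(B.val) + 17]
20. n12.idx = 8  [terminal]
21. n13.sig = 19  [terminal]
22. n11.lim = "vk"  ["vk"]
23. n11.fin = 2  [A.acc + g.idx - 25]
24. n8.ok = true  [true]
25. n6.ok = true  [B₁.ok == true]
26. n0.key = false  [C.env == false]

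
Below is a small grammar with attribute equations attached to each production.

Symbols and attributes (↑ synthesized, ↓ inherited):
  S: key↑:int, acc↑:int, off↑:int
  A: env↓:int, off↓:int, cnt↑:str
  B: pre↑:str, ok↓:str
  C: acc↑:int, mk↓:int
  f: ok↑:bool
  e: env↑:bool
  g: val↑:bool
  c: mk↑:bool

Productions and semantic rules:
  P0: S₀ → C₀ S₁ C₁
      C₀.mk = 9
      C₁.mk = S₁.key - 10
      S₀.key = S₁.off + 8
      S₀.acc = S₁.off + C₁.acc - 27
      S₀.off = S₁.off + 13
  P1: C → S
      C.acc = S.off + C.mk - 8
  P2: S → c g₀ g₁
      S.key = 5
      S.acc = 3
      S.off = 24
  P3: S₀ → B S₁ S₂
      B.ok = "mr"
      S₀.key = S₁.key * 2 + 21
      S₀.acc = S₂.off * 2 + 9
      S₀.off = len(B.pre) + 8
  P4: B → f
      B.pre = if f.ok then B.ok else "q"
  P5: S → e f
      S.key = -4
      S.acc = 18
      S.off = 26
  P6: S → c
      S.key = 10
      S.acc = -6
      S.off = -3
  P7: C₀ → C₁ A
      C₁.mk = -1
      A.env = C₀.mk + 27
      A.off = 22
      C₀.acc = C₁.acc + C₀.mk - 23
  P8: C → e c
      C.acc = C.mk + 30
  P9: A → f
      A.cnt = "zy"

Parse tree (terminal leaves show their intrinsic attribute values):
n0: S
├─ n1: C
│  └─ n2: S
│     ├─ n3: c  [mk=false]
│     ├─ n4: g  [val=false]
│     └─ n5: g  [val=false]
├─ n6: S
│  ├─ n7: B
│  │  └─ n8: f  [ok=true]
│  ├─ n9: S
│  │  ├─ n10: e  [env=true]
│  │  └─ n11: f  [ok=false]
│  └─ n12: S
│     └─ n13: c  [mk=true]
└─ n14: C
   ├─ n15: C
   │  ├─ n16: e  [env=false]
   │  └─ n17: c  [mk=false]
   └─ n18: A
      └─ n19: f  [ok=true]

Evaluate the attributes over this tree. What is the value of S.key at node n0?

18

1. n1.mk = 9  [9]
2. n3.mk = false  [terminal]
3. n4.val = false  [terminal]
4. n5.val = false  [terminal]
5. n2.key = 5  [5]
6. n2.acc = 3  [3]
7. n2.off = 24  [24]
8. n1.acc = 25  [S.off + C.mk - 8]
9. n7.ok = "mr"  ["mr"]
10. n8.ok = true  [terminal]
11. n7.pre = "mr"  [if f.ok then B.ok else "q"]
12. n10.env = true  [terminal]
13. n11.ok = false  [terminal]
14. n9.key = -4  [-4]
15. n9.acc = 18  [18]
16. n9.off = 26  [26]
17. n13.mk = true  [terminal]
18. n12.key = 10  [10]
19. n12.acc = -6  [-6]
20. n12.off = -3  [-3]
21. n6.key = 13  [S₁.key * 2 + 21]
22. n6.acc = 3  [S₂.off * 2 + 9]
23. n6.off = 10  [len(B.pre) + 8]
24. n14.mk = 3  [S₁.key - 10]
25. n15.mk = -1  [-1]
26. n16.env = false  [terminal]
27. n17.mk = false  [terminal]
28. n15.acc = 29  [C.mk + 30]
29. n18.env = 30  [C₀.mk + 27]
30. n18.off = 22  [22]
31. n19.ok = true  [terminal]
32. n18.cnt = "zy"  ["zy"]
33. n14.acc = 9  [C₁.acc + C₀.mk - 23]
34. n0.key = 18  [S₁.off + 8]
35. n0.acc = -8  [S₁.off + C₁.acc - 27]
36. n0.off = 23  [S₁.off + 13]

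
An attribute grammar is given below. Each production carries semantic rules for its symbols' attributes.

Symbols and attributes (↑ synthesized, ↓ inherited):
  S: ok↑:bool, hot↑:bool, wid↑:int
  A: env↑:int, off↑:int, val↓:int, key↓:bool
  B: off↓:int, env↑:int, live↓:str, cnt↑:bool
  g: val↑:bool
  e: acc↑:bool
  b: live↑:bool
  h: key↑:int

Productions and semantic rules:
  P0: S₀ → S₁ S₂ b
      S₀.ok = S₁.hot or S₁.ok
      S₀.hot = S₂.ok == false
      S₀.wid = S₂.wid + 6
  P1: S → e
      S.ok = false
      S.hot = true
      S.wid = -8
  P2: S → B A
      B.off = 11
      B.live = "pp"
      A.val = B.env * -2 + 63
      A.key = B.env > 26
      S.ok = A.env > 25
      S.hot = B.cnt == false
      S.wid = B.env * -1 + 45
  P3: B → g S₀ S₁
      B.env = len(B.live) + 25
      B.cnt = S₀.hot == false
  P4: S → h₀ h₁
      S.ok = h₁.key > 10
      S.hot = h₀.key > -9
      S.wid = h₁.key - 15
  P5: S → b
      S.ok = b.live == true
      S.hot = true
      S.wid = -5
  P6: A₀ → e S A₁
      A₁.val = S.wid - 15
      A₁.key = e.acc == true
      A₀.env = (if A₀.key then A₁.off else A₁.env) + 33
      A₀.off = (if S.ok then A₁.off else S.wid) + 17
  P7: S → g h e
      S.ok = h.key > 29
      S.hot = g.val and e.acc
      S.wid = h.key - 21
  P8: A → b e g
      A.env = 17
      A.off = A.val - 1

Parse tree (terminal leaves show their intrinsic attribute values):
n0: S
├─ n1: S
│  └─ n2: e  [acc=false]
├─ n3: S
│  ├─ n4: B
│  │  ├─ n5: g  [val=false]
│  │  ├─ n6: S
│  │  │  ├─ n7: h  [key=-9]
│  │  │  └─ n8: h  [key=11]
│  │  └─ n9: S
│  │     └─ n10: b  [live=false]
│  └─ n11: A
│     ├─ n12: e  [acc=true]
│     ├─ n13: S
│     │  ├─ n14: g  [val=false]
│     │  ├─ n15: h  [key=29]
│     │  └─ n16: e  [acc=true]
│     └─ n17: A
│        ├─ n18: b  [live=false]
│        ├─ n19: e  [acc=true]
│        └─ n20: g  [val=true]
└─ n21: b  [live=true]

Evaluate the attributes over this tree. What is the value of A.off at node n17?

1. n2.acc = false  [terminal]
2. n1.ok = false  [false]
3. n1.hot = true  [true]
4. n1.wid = -8  [-8]
5. n4.off = 11  [11]
6. n4.live = "pp"  ["pp"]
7. n5.val = false  [terminal]
8. n7.key = -9  [terminal]
9. n8.key = 11  [terminal]
10. n6.ok = true  [h₁.key > 10]
11. n6.hot = false  [h₀.key > -9]
12. n6.wid = -4  [h₁.key - 15]
13. n10.live = false  [terminal]
14. n9.ok = false  [b.live == true]
15. n9.hot = true  [true]
16. n9.wid = -5  [-5]
17. n4.env = 27  [len(B.live) + 25]
18. n4.cnt = true  [S₀.hot == false]
19. n11.val = 9  [B.env * -2 + 63]
20. n11.key = true  [B.env > 26]
21. n12.acc = true  [terminal]
22. n14.val = false  [terminal]
23. n15.key = 29  [terminal]
24. n16.acc = true  [terminal]
25. n13.ok = false  [h.key > 29]
26. n13.hot = false  [g.val and e.acc]
27. n13.wid = 8  [h.key - 21]
28. n17.val = -7  [S.wid - 15]
29. n17.key = true  [e.acc == true]
30. n18.live = false  [terminal]
31. n19.acc = true  [terminal]
32. n20.val = true  [terminal]
33. n17.env = 17  [17]
34. n17.off = -8  [A.val - 1]
35. n11.env = 25  [(if A₀.key then A₁.off else A₁.env) + 33]
36. n11.off = 25  [(if S.ok then A₁.off else S.wid) + 17]
37. n3.ok = false  [A.env > 25]
38. n3.hot = false  [B.cnt == false]
39. n3.wid = 18  [B.env * -1 + 45]
40. n21.live = true  [terminal]
41. n0.ok = true  [S₁.hot or S₁.ok]
42. n0.hot = true  [S₂.ok == false]
43. n0.wid = 24  [S₂.wid + 6]

-8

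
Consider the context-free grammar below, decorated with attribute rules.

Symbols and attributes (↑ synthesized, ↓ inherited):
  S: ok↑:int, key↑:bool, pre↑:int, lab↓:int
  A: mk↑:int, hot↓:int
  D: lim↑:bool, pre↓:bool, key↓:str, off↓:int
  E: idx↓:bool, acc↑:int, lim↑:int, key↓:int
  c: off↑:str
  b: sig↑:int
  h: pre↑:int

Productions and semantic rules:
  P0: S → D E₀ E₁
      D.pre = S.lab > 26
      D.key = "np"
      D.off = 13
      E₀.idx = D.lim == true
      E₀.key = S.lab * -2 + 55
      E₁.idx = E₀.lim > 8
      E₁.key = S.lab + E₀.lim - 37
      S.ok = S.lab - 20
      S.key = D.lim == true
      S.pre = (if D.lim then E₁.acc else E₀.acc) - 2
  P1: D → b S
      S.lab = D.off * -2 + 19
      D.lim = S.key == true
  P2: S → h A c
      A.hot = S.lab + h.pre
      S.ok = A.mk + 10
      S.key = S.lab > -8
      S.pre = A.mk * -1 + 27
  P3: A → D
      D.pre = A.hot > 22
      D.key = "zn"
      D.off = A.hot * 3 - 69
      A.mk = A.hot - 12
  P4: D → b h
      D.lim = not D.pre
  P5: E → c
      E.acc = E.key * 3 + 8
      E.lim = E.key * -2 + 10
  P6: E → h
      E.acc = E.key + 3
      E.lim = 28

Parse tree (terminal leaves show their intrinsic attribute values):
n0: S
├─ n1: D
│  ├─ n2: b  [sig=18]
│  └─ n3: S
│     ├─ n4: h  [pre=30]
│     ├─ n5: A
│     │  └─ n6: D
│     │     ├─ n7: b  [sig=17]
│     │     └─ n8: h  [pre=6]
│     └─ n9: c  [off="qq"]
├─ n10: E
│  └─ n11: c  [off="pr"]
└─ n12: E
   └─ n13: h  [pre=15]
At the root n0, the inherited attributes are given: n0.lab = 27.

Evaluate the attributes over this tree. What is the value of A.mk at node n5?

1. n0.lab = 27  [given at root]
2. n1.pre = true  [S.lab > 26]
3. n1.key = "np"  ["np"]
4. n1.off = 13  [13]
5. n2.sig = 18  [terminal]
6. n3.lab = -7  [D.off * -2 + 19]
7. n4.pre = 30  [terminal]
8. n5.hot = 23  [S.lab + h.pre]
9. n6.pre = true  [A.hot > 22]
10. n6.key = "zn"  ["zn"]
11. n6.off = 0  [A.hot * 3 - 69]
12. n7.sig = 17  [terminal]
13. n8.pre = 6  [terminal]
14. n6.lim = false  [not D.pre]
15. n5.mk = 11  [A.hot - 12]
16. n9.off = "qq"  [terminal]
17. n3.ok = 21  [A.mk + 10]
18. n3.key = true  [S.lab > -8]
19. n3.pre = 16  [A.mk * -1 + 27]
20. n1.lim = true  [S.key == true]
21. n10.idx = true  [D.lim == true]
22. n10.key = 1  [S.lab * -2 + 55]
23. n11.off = "pr"  [terminal]
24. n10.acc = 11  [E.key * 3 + 8]
25. n10.lim = 8  [E.key * -2 + 10]
26. n12.idx = false  [E₀.lim > 8]
27. n12.key = -2  [S.lab + E₀.lim - 37]
28. n13.pre = 15  [terminal]
29. n12.acc = 1  [E.key + 3]
30. n12.lim = 28  [28]
31. n0.ok = 7  [S.lab - 20]
32. n0.key = true  [D.lim == true]
33. n0.pre = -1  [(if D.lim then E₁.acc else E₀.acc) - 2]

11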